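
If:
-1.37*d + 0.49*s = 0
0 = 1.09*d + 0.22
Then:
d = -0.20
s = -0.56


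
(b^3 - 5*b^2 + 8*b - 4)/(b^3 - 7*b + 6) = (b - 2)/(b + 3)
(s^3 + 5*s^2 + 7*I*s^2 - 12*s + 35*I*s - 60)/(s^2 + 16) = (s^2 + s*(5 + 3*I) + 15*I)/(s - 4*I)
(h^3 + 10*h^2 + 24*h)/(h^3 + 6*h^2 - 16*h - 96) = h/(h - 4)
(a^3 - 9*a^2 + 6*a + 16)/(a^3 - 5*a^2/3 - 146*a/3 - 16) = 3*(a^2 - a - 2)/(3*a^2 + 19*a + 6)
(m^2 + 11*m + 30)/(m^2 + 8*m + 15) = (m + 6)/(m + 3)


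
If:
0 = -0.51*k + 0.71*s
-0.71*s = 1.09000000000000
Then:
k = -2.14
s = -1.54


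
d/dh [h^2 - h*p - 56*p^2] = 2*h - p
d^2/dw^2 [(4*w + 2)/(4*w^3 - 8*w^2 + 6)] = 4*(2*w^2*(2*w + 1)*(3*w - 4)^2 + (-6*w^2 + 8*w - (2*w + 1)*(3*w - 2))*(2*w^3 - 4*w^2 + 3))/(2*w^3 - 4*w^2 + 3)^3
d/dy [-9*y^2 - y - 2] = -18*y - 1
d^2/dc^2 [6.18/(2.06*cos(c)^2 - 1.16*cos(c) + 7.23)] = (-104.901792*(1 - cos(c)^2)^2 + 44.303184*cos(c)^3 + 307.408032*cos(c)^2 - 140.436792*cos(c) - 62.5539600000001)/(2.06*cos(c)^2 - 1.16*cos(c) + 7.23)^3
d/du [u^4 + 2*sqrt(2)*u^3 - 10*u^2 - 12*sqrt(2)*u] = 4*u^3 + 6*sqrt(2)*u^2 - 20*u - 12*sqrt(2)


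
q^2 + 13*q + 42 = (q + 6)*(q + 7)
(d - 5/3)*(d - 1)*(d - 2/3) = d^3 - 10*d^2/3 + 31*d/9 - 10/9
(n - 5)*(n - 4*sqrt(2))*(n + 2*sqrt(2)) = n^3 - 5*n^2 - 2*sqrt(2)*n^2 - 16*n + 10*sqrt(2)*n + 80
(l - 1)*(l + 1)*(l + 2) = l^3 + 2*l^2 - l - 2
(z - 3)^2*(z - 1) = z^3 - 7*z^2 + 15*z - 9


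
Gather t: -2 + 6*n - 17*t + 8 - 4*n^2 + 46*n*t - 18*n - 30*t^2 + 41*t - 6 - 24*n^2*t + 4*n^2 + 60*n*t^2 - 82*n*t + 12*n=t^2*(60*n - 30) + t*(-24*n^2 - 36*n + 24)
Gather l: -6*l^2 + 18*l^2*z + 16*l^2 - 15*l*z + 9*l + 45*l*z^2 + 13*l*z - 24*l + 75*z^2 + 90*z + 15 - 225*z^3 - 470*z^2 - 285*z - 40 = l^2*(18*z + 10) + l*(45*z^2 - 2*z - 15) - 225*z^3 - 395*z^2 - 195*z - 25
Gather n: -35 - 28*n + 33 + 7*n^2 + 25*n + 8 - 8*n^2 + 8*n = -n^2 + 5*n + 6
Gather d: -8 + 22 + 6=20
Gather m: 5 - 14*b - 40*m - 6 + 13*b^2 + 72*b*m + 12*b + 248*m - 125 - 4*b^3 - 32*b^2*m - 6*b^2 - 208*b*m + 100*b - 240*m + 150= -4*b^3 + 7*b^2 + 98*b + m*(-32*b^2 - 136*b - 32) + 24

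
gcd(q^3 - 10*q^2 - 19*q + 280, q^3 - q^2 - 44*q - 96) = q - 8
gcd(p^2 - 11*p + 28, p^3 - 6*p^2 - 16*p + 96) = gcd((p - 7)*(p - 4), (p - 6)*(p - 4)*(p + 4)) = p - 4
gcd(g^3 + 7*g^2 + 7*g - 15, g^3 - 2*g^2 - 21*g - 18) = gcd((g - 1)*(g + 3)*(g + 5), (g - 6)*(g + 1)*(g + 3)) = g + 3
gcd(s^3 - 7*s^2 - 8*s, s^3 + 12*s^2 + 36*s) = s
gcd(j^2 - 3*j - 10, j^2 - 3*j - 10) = j^2 - 3*j - 10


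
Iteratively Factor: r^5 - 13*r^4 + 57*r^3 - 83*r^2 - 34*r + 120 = (r - 2)*(r^4 - 11*r^3 + 35*r^2 - 13*r - 60) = (r - 4)*(r - 2)*(r^3 - 7*r^2 + 7*r + 15) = (r - 5)*(r - 4)*(r - 2)*(r^2 - 2*r - 3) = (r - 5)*(r - 4)*(r - 2)*(r + 1)*(r - 3)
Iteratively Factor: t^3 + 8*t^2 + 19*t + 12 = (t + 1)*(t^2 + 7*t + 12) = (t + 1)*(t + 4)*(t + 3)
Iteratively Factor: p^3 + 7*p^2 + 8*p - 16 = (p + 4)*(p^2 + 3*p - 4) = (p - 1)*(p + 4)*(p + 4)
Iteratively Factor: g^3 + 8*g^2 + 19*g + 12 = (g + 4)*(g^2 + 4*g + 3) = (g + 1)*(g + 4)*(g + 3)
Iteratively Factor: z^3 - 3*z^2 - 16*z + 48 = (z - 3)*(z^2 - 16) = (z - 4)*(z - 3)*(z + 4)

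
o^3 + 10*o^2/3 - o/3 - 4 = (o - 1)*(o + 4/3)*(o + 3)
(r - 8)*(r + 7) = r^2 - r - 56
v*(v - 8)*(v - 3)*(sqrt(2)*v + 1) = sqrt(2)*v^4 - 11*sqrt(2)*v^3 + v^3 - 11*v^2 + 24*sqrt(2)*v^2 + 24*v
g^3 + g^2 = g^2*(g + 1)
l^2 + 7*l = l*(l + 7)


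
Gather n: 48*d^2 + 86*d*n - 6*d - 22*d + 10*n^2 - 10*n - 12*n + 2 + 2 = 48*d^2 - 28*d + 10*n^2 + n*(86*d - 22) + 4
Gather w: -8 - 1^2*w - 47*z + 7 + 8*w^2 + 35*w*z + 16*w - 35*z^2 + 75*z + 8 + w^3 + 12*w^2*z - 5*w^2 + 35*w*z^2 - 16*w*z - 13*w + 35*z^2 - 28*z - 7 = w^3 + w^2*(12*z + 3) + w*(35*z^2 + 19*z + 2)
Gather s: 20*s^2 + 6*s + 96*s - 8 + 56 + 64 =20*s^2 + 102*s + 112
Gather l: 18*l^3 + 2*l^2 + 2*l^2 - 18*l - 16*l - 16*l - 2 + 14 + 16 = 18*l^3 + 4*l^2 - 50*l + 28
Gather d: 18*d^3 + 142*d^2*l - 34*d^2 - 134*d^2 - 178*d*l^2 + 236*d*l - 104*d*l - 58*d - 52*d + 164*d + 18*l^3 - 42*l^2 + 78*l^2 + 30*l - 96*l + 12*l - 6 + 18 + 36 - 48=18*d^3 + d^2*(142*l - 168) + d*(-178*l^2 + 132*l + 54) + 18*l^3 + 36*l^2 - 54*l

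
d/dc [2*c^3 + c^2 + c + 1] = 6*c^2 + 2*c + 1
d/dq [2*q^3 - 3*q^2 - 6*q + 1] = 6*q^2 - 6*q - 6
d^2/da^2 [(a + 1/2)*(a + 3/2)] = 2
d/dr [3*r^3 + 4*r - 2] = 9*r^2 + 4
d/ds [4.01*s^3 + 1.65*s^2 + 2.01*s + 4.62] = 12.03*s^2 + 3.3*s + 2.01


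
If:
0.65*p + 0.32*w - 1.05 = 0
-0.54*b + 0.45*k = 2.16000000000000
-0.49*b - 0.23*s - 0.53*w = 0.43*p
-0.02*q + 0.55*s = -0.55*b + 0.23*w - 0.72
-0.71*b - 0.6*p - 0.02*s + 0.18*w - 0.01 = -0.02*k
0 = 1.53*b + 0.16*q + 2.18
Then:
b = -1.35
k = 3.18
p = 1.66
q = -0.73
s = -0.02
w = -0.09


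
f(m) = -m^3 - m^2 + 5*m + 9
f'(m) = -3*m^2 - 2*m + 5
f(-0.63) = 5.70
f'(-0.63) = 5.07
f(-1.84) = 2.64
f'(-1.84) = -1.48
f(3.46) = -27.09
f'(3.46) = -37.83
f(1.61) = 10.28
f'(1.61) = -6.00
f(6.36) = -256.91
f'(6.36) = -129.07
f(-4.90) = 78.14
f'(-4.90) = -57.23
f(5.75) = -185.42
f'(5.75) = -105.69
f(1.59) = 10.40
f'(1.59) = -5.76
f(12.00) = -1803.00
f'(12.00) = -451.00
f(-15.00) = 3084.00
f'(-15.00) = -640.00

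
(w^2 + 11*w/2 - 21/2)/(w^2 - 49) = (w - 3/2)/(w - 7)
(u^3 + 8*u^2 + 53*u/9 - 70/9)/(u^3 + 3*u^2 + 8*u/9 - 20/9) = (u + 7)/(u + 2)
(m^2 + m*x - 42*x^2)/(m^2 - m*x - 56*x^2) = (-m + 6*x)/(-m + 8*x)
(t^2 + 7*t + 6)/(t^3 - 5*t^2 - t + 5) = (t + 6)/(t^2 - 6*t + 5)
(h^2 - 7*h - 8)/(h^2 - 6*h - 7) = (h - 8)/(h - 7)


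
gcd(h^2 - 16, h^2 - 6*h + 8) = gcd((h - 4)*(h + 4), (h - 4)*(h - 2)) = h - 4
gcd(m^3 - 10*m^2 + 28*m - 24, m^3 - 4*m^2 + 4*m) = m^2 - 4*m + 4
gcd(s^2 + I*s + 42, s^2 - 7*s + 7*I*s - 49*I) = s + 7*I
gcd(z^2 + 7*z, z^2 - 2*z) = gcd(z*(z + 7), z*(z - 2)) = z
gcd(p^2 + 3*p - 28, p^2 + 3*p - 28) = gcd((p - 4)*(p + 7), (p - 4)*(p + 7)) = p^2 + 3*p - 28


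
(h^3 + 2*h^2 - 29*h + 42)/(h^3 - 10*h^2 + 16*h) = (h^2 + 4*h - 21)/(h*(h - 8))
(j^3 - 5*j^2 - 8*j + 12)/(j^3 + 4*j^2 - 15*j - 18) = (j^3 - 5*j^2 - 8*j + 12)/(j^3 + 4*j^2 - 15*j - 18)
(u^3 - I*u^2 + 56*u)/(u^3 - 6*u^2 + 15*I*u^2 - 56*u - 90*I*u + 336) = u*(u - 8*I)/(u^2 + 2*u*(-3 + 4*I) - 48*I)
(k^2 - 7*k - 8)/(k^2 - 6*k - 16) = (k + 1)/(k + 2)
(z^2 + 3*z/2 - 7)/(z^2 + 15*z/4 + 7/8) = 4*(z - 2)/(4*z + 1)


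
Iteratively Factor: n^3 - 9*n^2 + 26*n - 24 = (n - 3)*(n^2 - 6*n + 8) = (n - 3)*(n - 2)*(n - 4)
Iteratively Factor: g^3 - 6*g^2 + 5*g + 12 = (g + 1)*(g^2 - 7*g + 12) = (g - 4)*(g + 1)*(g - 3)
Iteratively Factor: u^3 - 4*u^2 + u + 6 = (u - 2)*(u^2 - 2*u - 3) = (u - 3)*(u - 2)*(u + 1)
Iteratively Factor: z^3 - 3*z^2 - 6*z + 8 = (z - 4)*(z^2 + z - 2) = (z - 4)*(z - 1)*(z + 2)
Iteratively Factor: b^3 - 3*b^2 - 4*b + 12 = (b - 2)*(b^2 - b - 6) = (b - 2)*(b + 2)*(b - 3)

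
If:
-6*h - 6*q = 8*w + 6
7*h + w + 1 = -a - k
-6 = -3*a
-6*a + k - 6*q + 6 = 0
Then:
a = 2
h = 7*w - 3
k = 18 - 50*w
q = 2 - 25*w/3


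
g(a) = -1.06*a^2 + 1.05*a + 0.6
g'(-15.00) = 32.85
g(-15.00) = -253.65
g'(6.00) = -11.67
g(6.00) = -31.26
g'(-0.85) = 2.85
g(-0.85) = -1.06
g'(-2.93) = 7.26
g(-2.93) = -11.58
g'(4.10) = -7.64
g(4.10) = -12.91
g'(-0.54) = 2.19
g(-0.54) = -0.28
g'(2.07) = -3.34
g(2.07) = -1.77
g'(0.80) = -0.65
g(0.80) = 0.76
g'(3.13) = -5.59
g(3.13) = -6.50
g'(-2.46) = 6.27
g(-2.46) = -8.40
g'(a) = 1.05 - 2.12*a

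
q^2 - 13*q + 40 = (q - 8)*(q - 5)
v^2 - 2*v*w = v*(v - 2*w)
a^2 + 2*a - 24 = (a - 4)*(a + 6)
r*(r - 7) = r^2 - 7*r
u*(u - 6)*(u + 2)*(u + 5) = u^4 + u^3 - 32*u^2 - 60*u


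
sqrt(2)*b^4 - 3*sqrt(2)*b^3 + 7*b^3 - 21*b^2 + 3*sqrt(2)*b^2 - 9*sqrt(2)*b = b*(b - 3)*(b + 3*sqrt(2))*(sqrt(2)*b + 1)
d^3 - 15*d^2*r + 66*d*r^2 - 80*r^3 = (d - 8*r)*(d - 5*r)*(d - 2*r)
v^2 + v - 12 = (v - 3)*(v + 4)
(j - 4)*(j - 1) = j^2 - 5*j + 4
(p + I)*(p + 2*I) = p^2 + 3*I*p - 2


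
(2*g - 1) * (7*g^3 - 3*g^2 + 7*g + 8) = 14*g^4 - 13*g^3 + 17*g^2 + 9*g - 8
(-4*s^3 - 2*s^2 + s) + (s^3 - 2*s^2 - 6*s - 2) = -3*s^3 - 4*s^2 - 5*s - 2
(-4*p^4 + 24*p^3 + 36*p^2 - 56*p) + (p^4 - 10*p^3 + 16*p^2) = -3*p^4 + 14*p^3 + 52*p^2 - 56*p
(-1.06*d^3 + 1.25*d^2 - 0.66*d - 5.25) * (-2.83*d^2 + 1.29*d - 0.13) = 2.9998*d^5 - 4.9049*d^4 + 3.6181*d^3 + 13.8436*d^2 - 6.6867*d + 0.6825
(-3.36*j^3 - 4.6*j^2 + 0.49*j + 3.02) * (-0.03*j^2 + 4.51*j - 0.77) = 0.1008*j^5 - 15.0156*j^4 - 18.1735*j^3 + 5.6613*j^2 + 13.2429*j - 2.3254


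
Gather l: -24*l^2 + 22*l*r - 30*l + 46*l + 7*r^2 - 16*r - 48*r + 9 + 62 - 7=-24*l^2 + l*(22*r + 16) + 7*r^2 - 64*r + 64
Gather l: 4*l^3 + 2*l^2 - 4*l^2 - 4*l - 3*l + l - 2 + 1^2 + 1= 4*l^3 - 2*l^2 - 6*l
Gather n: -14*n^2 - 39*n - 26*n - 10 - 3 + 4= -14*n^2 - 65*n - 9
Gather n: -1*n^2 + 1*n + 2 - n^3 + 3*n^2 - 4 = -n^3 + 2*n^2 + n - 2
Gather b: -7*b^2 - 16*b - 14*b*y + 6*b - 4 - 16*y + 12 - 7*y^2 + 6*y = -7*b^2 + b*(-14*y - 10) - 7*y^2 - 10*y + 8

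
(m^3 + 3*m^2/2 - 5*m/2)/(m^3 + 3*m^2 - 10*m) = (2*m^2 + 3*m - 5)/(2*(m^2 + 3*m - 10))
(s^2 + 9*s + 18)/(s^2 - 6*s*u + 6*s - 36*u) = (s + 3)/(s - 6*u)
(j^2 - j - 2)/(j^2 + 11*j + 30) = (j^2 - j - 2)/(j^2 + 11*j + 30)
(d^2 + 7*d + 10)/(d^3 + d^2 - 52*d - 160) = (d + 2)/(d^2 - 4*d - 32)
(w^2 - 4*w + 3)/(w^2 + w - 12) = (w - 1)/(w + 4)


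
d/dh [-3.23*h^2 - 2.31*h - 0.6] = -6.46*h - 2.31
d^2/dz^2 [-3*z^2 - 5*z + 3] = -6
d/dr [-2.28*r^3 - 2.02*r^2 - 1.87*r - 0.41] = -6.84*r^2 - 4.04*r - 1.87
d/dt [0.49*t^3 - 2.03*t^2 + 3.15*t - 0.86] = 1.47*t^2 - 4.06*t + 3.15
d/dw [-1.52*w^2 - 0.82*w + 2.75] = -3.04*w - 0.82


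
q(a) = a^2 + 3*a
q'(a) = 2*a + 3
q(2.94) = 17.46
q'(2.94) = 8.88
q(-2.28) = -1.64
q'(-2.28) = -1.56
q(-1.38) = -2.24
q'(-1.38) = 0.24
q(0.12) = 0.37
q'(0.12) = 3.24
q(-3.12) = 0.37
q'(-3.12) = -3.24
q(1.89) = 9.24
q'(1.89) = 6.78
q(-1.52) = -2.25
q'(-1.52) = -0.04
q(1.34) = 5.82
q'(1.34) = 5.68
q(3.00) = 18.00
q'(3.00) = 9.00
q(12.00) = 180.00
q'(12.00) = 27.00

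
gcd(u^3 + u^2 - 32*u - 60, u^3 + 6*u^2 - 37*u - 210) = u^2 - u - 30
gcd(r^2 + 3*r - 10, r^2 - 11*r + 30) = 1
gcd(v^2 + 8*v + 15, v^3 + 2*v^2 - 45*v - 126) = v + 3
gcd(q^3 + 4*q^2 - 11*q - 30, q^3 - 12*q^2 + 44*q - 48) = 1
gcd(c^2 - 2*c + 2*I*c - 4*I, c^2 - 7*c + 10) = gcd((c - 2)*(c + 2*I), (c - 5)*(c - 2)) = c - 2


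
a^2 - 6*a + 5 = (a - 5)*(a - 1)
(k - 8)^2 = k^2 - 16*k + 64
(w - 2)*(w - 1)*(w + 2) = w^3 - w^2 - 4*w + 4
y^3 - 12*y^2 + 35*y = y*(y - 7)*(y - 5)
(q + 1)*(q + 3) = q^2 + 4*q + 3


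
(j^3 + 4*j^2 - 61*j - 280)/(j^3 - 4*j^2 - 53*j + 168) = (j + 5)/(j - 3)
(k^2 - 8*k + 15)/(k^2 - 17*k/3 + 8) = 3*(k - 5)/(3*k - 8)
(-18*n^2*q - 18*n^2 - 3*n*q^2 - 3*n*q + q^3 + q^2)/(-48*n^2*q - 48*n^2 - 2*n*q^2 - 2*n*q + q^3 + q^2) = (-18*n^2 - 3*n*q + q^2)/(-48*n^2 - 2*n*q + q^2)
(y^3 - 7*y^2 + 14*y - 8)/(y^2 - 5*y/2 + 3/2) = 2*(y^2 - 6*y + 8)/(2*y - 3)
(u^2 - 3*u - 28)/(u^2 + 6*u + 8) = (u - 7)/(u + 2)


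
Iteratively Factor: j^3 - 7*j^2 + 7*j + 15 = (j - 5)*(j^2 - 2*j - 3) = (j - 5)*(j - 3)*(j + 1)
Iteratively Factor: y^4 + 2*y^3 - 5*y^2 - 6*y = (y + 1)*(y^3 + y^2 - 6*y) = (y + 1)*(y + 3)*(y^2 - 2*y) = (y - 2)*(y + 1)*(y + 3)*(y)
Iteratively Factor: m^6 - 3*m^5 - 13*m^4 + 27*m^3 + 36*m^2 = (m + 1)*(m^5 - 4*m^4 - 9*m^3 + 36*m^2) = (m - 4)*(m + 1)*(m^4 - 9*m^2) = m*(m - 4)*(m + 1)*(m^3 - 9*m) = m*(m - 4)*(m + 1)*(m + 3)*(m^2 - 3*m) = m*(m - 4)*(m - 3)*(m + 1)*(m + 3)*(m)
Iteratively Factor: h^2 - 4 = (h + 2)*(h - 2)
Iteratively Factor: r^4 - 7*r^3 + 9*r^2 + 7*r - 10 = (r - 5)*(r^3 - 2*r^2 - r + 2) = (r - 5)*(r + 1)*(r^2 - 3*r + 2) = (r - 5)*(r - 2)*(r + 1)*(r - 1)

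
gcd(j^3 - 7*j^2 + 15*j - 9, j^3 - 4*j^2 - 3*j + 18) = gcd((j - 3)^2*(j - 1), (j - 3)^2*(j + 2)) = j^2 - 6*j + 9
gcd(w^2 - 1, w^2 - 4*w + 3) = w - 1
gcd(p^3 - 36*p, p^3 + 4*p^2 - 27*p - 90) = p + 6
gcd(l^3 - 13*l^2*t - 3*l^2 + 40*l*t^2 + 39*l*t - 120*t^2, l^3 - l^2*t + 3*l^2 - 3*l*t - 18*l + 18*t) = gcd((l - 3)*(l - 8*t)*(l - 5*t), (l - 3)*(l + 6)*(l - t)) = l - 3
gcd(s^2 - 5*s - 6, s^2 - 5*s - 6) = s^2 - 5*s - 6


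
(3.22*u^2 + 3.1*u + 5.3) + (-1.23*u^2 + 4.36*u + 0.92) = 1.99*u^2 + 7.46*u + 6.22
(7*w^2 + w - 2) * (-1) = -7*w^2 - w + 2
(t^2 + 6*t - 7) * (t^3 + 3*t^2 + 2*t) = t^5 + 9*t^4 + 13*t^3 - 9*t^2 - 14*t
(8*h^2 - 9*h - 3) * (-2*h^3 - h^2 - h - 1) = -16*h^5 + 10*h^4 + 7*h^3 + 4*h^2 + 12*h + 3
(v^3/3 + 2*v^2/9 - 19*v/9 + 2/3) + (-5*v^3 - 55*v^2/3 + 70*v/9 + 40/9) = -14*v^3/3 - 163*v^2/9 + 17*v/3 + 46/9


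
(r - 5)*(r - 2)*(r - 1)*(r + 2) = r^4 - 6*r^3 + r^2 + 24*r - 20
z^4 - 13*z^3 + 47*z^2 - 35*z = z*(z - 7)*(z - 5)*(z - 1)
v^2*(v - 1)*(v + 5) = v^4 + 4*v^3 - 5*v^2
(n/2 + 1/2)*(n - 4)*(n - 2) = n^3/2 - 5*n^2/2 + n + 4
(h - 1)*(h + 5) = h^2 + 4*h - 5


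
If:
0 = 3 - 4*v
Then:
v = 3/4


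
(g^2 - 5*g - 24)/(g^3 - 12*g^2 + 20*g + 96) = (g + 3)/(g^2 - 4*g - 12)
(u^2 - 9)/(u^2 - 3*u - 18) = (u - 3)/(u - 6)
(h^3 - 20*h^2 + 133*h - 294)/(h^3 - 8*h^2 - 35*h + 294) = (h - 6)/(h + 6)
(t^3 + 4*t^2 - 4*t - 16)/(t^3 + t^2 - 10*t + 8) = (t + 2)/(t - 1)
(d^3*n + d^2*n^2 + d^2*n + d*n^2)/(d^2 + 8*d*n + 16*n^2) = d*n*(d^2 + d*n + d + n)/(d^2 + 8*d*n + 16*n^2)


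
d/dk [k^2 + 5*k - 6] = 2*k + 5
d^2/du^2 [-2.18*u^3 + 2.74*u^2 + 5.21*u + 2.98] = 5.48 - 13.08*u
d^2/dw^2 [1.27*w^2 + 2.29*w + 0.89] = 2.54000000000000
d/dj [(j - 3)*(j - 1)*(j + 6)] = 3*j^2 + 4*j - 21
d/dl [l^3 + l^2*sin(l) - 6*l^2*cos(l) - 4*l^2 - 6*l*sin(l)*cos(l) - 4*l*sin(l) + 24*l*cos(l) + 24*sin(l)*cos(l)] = 6*l^2*sin(l) + l^2*cos(l) + 3*l^2 - 22*l*sin(l) - 16*l*cos(l) - 6*l*cos(2*l) - 8*l - 4*sin(l) - 3*sin(2*l) + 24*cos(l) + 24*cos(2*l)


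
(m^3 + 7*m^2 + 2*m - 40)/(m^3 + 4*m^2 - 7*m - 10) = (m + 4)/(m + 1)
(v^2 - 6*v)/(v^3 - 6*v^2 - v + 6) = v/(v^2 - 1)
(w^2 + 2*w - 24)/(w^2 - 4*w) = (w + 6)/w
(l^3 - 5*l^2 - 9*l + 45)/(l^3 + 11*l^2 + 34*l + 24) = (l^3 - 5*l^2 - 9*l + 45)/(l^3 + 11*l^2 + 34*l + 24)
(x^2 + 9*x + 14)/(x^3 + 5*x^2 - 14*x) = (x + 2)/(x*(x - 2))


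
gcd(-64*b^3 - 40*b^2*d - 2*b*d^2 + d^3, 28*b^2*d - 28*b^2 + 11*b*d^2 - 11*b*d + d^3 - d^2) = 4*b + d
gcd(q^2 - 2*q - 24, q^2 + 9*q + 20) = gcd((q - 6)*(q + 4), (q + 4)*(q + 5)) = q + 4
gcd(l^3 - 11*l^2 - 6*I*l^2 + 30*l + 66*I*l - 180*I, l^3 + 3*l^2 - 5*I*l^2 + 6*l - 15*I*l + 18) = l - 6*I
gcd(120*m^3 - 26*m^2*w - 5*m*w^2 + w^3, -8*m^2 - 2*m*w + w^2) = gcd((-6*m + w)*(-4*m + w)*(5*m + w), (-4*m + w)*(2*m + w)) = -4*m + w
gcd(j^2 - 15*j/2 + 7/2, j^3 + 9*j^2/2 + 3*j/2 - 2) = j - 1/2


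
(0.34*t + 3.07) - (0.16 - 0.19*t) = 0.53*t + 2.91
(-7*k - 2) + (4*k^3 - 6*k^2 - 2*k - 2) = 4*k^3 - 6*k^2 - 9*k - 4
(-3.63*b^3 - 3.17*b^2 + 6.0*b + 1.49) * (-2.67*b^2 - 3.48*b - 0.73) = 9.6921*b^5 + 21.0963*b^4 - 2.3385*b^3 - 22.5442*b^2 - 9.5652*b - 1.0877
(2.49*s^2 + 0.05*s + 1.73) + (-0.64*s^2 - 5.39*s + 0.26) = 1.85*s^2 - 5.34*s + 1.99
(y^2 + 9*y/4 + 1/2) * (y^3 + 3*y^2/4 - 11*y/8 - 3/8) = y^5 + 3*y^4 + 13*y^3/16 - 99*y^2/32 - 49*y/32 - 3/16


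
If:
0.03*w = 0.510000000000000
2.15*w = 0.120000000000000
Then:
No Solution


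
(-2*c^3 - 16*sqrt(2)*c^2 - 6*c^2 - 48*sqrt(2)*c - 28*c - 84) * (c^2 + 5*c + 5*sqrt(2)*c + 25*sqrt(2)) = -2*c^5 - 26*sqrt(2)*c^4 - 16*c^4 - 208*sqrt(2)*c^3 - 218*c^3 - 1504*c^2 - 530*sqrt(2)*c^2 - 2820*c - 1120*sqrt(2)*c - 2100*sqrt(2)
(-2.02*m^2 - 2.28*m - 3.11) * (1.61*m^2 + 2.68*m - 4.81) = -3.2522*m^4 - 9.0844*m^3 - 1.4013*m^2 + 2.632*m + 14.9591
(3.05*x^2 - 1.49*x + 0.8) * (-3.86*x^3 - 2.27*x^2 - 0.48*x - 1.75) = -11.773*x^5 - 1.1721*x^4 - 1.1697*x^3 - 6.4383*x^2 + 2.2235*x - 1.4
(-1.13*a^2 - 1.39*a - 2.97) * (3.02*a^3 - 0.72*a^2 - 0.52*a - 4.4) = -3.4126*a^5 - 3.3842*a^4 - 7.381*a^3 + 7.8332*a^2 + 7.6604*a + 13.068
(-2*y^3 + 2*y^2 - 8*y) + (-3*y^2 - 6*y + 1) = -2*y^3 - y^2 - 14*y + 1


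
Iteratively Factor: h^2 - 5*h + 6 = (h - 3)*(h - 2)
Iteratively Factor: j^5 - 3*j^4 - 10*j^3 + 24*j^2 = (j - 2)*(j^4 - j^3 - 12*j^2) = (j - 4)*(j - 2)*(j^3 + 3*j^2) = j*(j - 4)*(j - 2)*(j^2 + 3*j) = j*(j - 4)*(j - 2)*(j + 3)*(j)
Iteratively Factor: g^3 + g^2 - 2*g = (g + 2)*(g^2 - g) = (g - 1)*(g + 2)*(g)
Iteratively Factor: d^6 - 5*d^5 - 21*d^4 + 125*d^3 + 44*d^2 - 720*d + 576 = (d - 1)*(d^5 - 4*d^4 - 25*d^3 + 100*d^2 + 144*d - 576) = (d - 1)*(d + 4)*(d^4 - 8*d^3 + 7*d^2 + 72*d - 144) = (d - 3)*(d - 1)*(d + 4)*(d^3 - 5*d^2 - 8*d + 48) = (d - 4)*(d - 3)*(d - 1)*(d + 4)*(d^2 - d - 12) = (d - 4)*(d - 3)*(d - 1)*(d + 3)*(d + 4)*(d - 4)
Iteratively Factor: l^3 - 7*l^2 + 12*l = (l - 3)*(l^2 - 4*l) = l*(l - 3)*(l - 4)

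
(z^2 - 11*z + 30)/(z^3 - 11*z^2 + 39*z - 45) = (z - 6)/(z^2 - 6*z + 9)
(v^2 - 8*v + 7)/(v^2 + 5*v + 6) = (v^2 - 8*v + 7)/(v^2 + 5*v + 6)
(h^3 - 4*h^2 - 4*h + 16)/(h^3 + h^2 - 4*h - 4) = (h - 4)/(h + 1)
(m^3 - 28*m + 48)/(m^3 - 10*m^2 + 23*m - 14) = (m^2 + 2*m - 24)/(m^2 - 8*m + 7)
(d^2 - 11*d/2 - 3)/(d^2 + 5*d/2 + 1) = (d - 6)/(d + 2)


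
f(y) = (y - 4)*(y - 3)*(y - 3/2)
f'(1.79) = 1.68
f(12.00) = 756.00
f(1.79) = 0.78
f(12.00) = 756.00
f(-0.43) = -29.33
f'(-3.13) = 105.10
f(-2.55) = -147.23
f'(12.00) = 250.50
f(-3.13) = -202.36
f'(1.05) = 7.96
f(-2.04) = -107.76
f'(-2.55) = 85.36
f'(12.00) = 250.50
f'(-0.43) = 30.36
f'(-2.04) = 69.66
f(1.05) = -2.59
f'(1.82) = 1.50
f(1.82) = 0.82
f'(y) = (y - 4)*(y - 3) + (y - 4)*(y - 3/2) + (y - 3)*(y - 3/2)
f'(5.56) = 20.72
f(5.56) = 16.21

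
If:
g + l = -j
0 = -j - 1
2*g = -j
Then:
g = 1/2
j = -1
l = 1/2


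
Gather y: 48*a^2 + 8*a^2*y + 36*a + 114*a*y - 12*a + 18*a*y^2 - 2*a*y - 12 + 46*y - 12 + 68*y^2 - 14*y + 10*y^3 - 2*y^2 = 48*a^2 + 24*a + 10*y^3 + y^2*(18*a + 66) + y*(8*a^2 + 112*a + 32) - 24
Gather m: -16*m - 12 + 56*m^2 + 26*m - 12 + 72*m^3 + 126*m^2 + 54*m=72*m^3 + 182*m^2 + 64*m - 24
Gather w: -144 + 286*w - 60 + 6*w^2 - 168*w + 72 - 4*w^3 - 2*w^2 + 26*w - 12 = -4*w^3 + 4*w^2 + 144*w - 144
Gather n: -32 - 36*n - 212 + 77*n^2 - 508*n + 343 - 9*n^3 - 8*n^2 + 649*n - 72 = -9*n^3 + 69*n^2 + 105*n + 27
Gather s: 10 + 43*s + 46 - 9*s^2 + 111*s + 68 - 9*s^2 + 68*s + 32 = -18*s^2 + 222*s + 156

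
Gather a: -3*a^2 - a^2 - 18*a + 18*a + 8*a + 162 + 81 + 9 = -4*a^2 + 8*a + 252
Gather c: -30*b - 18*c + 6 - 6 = -30*b - 18*c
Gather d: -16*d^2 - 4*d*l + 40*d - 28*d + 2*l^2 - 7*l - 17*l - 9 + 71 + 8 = -16*d^2 + d*(12 - 4*l) + 2*l^2 - 24*l + 70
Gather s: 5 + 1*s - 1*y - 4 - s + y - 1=0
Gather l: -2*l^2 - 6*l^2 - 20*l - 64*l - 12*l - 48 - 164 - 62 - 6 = -8*l^2 - 96*l - 280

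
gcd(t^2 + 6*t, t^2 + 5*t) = t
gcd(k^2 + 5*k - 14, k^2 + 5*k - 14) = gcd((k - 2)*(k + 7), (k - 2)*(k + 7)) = k^2 + 5*k - 14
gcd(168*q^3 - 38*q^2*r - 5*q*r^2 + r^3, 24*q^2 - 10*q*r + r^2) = 4*q - r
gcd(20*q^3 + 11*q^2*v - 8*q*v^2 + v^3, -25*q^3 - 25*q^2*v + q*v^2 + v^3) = 5*q^2 + 4*q*v - v^2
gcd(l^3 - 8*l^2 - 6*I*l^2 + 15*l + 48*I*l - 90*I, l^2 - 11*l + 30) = l - 5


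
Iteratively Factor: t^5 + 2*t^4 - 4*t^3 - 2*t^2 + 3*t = (t)*(t^4 + 2*t^3 - 4*t^2 - 2*t + 3) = t*(t + 3)*(t^3 - t^2 - t + 1) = t*(t - 1)*(t + 3)*(t^2 - 1) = t*(t - 1)^2*(t + 3)*(t + 1)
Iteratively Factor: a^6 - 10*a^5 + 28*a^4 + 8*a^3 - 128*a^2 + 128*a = (a)*(a^5 - 10*a^4 + 28*a^3 + 8*a^2 - 128*a + 128) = a*(a - 4)*(a^4 - 6*a^3 + 4*a^2 + 24*a - 32) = a*(a - 4)*(a - 2)*(a^3 - 4*a^2 - 4*a + 16) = a*(a - 4)*(a - 2)^2*(a^2 - 2*a - 8) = a*(a - 4)*(a - 2)^2*(a + 2)*(a - 4)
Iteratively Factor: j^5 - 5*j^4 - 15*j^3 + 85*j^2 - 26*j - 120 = (j - 5)*(j^4 - 15*j^2 + 10*j + 24) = (j - 5)*(j - 3)*(j^3 + 3*j^2 - 6*j - 8) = (j - 5)*(j - 3)*(j - 2)*(j^2 + 5*j + 4) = (j - 5)*(j - 3)*(j - 2)*(j + 4)*(j + 1)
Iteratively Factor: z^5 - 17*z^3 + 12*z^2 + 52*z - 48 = (z + 2)*(z^4 - 2*z^3 - 13*z^2 + 38*z - 24) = (z - 2)*(z + 2)*(z^3 - 13*z + 12) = (z - 2)*(z - 1)*(z + 2)*(z^2 + z - 12) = (z - 2)*(z - 1)*(z + 2)*(z + 4)*(z - 3)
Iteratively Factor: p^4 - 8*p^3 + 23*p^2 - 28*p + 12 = (p - 2)*(p^3 - 6*p^2 + 11*p - 6) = (p - 2)^2*(p^2 - 4*p + 3) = (p - 2)^2*(p - 1)*(p - 3)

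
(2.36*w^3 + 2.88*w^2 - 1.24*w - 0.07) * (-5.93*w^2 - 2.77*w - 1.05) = -13.9948*w^5 - 23.6156*w^4 - 3.1024*w^3 + 0.8259*w^2 + 1.4959*w + 0.0735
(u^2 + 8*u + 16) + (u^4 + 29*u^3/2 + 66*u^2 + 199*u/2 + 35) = u^4 + 29*u^3/2 + 67*u^2 + 215*u/2 + 51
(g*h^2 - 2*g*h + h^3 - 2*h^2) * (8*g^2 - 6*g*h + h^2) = 8*g^3*h^2 - 16*g^3*h + 2*g^2*h^3 - 4*g^2*h^2 - 5*g*h^4 + 10*g*h^3 + h^5 - 2*h^4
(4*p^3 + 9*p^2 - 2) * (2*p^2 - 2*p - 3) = 8*p^5 + 10*p^4 - 30*p^3 - 31*p^2 + 4*p + 6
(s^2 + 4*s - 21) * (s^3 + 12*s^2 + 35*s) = s^5 + 16*s^4 + 62*s^3 - 112*s^2 - 735*s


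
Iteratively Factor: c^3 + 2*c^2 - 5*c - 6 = (c - 2)*(c^2 + 4*c + 3) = (c - 2)*(c + 1)*(c + 3)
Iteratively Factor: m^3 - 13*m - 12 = (m + 1)*(m^2 - m - 12) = (m + 1)*(m + 3)*(m - 4)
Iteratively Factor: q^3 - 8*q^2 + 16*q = (q - 4)*(q^2 - 4*q) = (q - 4)^2*(q)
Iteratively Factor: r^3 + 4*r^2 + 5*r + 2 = (r + 1)*(r^2 + 3*r + 2) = (r + 1)*(r + 2)*(r + 1)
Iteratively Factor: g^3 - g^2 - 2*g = (g + 1)*(g^2 - 2*g) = (g - 2)*(g + 1)*(g)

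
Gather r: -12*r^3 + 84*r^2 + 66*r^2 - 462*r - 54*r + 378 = -12*r^3 + 150*r^2 - 516*r + 378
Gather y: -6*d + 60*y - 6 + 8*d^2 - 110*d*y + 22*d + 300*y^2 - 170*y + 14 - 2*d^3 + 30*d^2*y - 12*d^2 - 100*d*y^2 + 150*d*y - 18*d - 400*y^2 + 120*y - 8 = -2*d^3 - 4*d^2 - 2*d + y^2*(-100*d - 100) + y*(30*d^2 + 40*d + 10)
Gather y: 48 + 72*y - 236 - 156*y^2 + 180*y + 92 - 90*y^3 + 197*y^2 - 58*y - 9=-90*y^3 + 41*y^2 + 194*y - 105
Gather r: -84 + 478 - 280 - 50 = 64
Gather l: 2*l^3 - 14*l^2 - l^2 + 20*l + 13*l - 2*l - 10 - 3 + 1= 2*l^3 - 15*l^2 + 31*l - 12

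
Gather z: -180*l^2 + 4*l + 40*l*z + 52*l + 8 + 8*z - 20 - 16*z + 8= -180*l^2 + 56*l + z*(40*l - 8) - 4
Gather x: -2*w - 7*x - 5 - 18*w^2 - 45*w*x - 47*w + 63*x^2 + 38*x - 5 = -18*w^2 - 49*w + 63*x^2 + x*(31 - 45*w) - 10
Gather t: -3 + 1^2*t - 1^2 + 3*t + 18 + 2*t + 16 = 6*t + 30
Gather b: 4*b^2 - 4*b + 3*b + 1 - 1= 4*b^2 - b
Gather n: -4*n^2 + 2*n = -4*n^2 + 2*n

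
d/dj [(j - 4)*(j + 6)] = 2*j + 2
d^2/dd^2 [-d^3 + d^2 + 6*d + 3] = 2 - 6*d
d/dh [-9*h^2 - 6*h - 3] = -18*h - 6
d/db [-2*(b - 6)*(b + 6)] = -4*b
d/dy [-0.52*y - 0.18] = -0.520000000000000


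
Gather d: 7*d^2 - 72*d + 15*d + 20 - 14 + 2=7*d^2 - 57*d + 8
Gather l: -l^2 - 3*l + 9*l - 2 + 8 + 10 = -l^2 + 6*l + 16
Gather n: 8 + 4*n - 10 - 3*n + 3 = n + 1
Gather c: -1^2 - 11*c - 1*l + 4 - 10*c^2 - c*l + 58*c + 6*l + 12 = -10*c^2 + c*(47 - l) + 5*l + 15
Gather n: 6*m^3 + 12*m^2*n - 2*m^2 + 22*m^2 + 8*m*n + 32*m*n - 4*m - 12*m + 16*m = 6*m^3 + 20*m^2 + n*(12*m^2 + 40*m)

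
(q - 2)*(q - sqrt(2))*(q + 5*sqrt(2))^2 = q^4 - 2*q^3 + 9*sqrt(2)*q^3 - 18*sqrt(2)*q^2 + 30*q^2 - 50*sqrt(2)*q - 60*q + 100*sqrt(2)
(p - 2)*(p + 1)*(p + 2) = p^3 + p^2 - 4*p - 4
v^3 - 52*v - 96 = (v - 8)*(v + 2)*(v + 6)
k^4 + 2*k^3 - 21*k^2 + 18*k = k*(k - 3)*(k - 1)*(k + 6)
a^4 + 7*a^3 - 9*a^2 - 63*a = a*(a - 3)*(a + 3)*(a + 7)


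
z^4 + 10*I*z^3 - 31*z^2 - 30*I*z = z*(z + 2*I)*(z + 3*I)*(z + 5*I)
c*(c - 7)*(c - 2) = c^3 - 9*c^2 + 14*c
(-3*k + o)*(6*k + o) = -18*k^2 + 3*k*o + o^2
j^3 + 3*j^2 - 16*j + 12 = (j - 2)*(j - 1)*(j + 6)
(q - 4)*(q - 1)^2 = q^3 - 6*q^2 + 9*q - 4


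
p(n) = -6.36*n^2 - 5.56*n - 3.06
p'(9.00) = -120.04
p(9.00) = -568.26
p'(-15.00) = 185.24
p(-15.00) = -1350.66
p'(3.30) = -47.54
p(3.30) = -90.67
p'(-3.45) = 38.32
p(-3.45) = -59.58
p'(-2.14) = 21.66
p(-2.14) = -20.29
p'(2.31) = -34.94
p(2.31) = -49.84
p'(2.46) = -36.85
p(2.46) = -55.23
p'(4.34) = -60.76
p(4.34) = -146.98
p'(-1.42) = 12.50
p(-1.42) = -7.99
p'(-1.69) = 15.94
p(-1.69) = -11.83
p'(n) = -12.72*n - 5.56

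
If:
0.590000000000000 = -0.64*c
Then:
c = -0.92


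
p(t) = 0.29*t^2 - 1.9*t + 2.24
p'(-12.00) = -8.86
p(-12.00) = 66.80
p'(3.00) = -0.16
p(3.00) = -0.85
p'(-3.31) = -3.82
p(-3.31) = 11.71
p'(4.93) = 0.96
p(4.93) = -0.08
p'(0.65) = -1.52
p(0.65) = 1.13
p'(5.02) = 1.01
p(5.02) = 0.01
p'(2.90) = -0.22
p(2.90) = -0.83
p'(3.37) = 0.05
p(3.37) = -0.87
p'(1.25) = -1.18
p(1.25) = 0.32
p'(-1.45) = -2.74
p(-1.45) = 5.60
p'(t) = 0.58*t - 1.9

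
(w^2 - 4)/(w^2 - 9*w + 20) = (w^2 - 4)/(w^2 - 9*w + 20)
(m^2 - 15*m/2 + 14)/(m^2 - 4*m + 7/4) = 2*(m - 4)/(2*m - 1)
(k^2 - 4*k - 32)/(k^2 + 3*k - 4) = (k - 8)/(k - 1)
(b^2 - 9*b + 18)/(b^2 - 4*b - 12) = (b - 3)/(b + 2)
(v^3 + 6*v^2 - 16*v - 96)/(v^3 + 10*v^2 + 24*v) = (v - 4)/v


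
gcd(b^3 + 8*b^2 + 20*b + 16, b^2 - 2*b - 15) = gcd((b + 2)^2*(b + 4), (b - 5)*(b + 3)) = 1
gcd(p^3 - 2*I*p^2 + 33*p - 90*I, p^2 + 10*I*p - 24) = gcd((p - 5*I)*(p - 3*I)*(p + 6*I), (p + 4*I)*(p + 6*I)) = p + 6*I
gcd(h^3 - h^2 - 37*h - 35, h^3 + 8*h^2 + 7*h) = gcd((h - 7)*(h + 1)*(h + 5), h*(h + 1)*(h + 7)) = h + 1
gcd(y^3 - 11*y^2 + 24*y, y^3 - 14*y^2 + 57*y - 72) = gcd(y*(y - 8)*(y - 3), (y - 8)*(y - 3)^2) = y^2 - 11*y + 24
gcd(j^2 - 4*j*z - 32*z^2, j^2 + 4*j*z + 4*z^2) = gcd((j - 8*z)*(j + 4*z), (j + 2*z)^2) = 1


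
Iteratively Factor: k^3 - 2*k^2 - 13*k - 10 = (k + 2)*(k^2 - 4*k - 5) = (k + 1)*(k + 2)*(k - 5)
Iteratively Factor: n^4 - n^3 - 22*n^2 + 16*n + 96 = (n - 3)*(n^3 + 2*n^2 - 16*n - 32) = (n - 4)*(n - 3)*(n^2 + 6*n + 8) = (n - 4)*(n - 3)*(n + 4)*(n + 2)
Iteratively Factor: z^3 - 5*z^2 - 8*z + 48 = (z + 3)*(z^2 - 8*z + 16) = (z - 4)*(z + 3)*(z - 4)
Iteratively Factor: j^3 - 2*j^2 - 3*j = (j)*(j^2 - 2*j - 3) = j*(j + 1)*(j - 3)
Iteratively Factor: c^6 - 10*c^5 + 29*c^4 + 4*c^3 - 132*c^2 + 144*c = (c - 3)*(c^5 - 7*c^4 + 8*c^3 + 28*c^2 - 48*c) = c*(c - 3)*(c^4 - 7*c^3 + 8*c^2 + 28*c - 48) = c*(c - 3)^2*(c^3 - 4*c^2 - 4*c + 16) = c*(c - 3)^2*(c - 2)*(c^2 - 2*c - 8) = c*(c - 3)^2*(c - 2)*(c + 2)*(c - 4)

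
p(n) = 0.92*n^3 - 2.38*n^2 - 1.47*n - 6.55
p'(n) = 2.76*n^2 - 4.76*n - 1.47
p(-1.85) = -17.80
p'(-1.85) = 16.78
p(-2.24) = -25.54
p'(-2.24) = 23.04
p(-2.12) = -22.90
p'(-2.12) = 21.03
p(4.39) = 18.97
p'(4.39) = 30.82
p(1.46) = -10.91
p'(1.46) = -2.54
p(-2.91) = -45.10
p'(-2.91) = 35.75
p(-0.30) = -6.35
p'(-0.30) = 0.21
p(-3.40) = -65.22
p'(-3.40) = 46.62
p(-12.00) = -1921.39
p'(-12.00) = 453.09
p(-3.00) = -48.40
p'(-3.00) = 37.65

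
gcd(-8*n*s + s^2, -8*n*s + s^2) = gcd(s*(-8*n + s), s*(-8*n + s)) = -8*n*s + s^2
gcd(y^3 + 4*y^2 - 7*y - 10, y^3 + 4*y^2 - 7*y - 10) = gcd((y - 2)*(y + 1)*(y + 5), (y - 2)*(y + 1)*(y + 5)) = y^3 + 4*y^2 - 7*y - 10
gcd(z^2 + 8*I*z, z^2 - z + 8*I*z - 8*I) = z + 8*I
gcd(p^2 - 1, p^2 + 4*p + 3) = p + 1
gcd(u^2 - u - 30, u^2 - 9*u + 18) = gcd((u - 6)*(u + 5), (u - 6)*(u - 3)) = u - 6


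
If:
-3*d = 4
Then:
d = -4/3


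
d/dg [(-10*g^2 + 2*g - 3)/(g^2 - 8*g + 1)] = 2*(39*g^2 - 7*g - 11)/(g^4 - 16*g^3 + 66*g^2 - 16*g + 1)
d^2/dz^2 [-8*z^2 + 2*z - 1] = -16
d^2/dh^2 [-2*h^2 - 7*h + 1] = -4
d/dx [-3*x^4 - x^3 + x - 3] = -12*x^3 - 3*x^2 + 1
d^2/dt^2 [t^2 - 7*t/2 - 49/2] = 2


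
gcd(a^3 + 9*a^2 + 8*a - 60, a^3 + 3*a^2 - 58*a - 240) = a^2 + 11*a + 30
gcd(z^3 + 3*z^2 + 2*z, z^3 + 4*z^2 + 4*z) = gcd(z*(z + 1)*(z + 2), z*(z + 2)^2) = z^2 + 2*z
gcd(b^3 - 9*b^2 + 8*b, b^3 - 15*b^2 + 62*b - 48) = b^2 - 9*b + 8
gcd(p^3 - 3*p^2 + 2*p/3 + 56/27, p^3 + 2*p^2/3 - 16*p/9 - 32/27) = p^2 - 2*p/3 - 8/9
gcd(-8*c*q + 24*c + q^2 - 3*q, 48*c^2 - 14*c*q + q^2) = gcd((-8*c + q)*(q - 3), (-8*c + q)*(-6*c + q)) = -8*c + q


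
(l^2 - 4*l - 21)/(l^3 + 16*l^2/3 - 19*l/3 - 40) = 3*(l - 7)/(3*l^2 + 7*l - 40)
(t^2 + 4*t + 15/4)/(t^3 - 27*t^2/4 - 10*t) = (4*t^2 + 16*t + 15)/(t*(4*t^2 - 27*t - 40))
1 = 1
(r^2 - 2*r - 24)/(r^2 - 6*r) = (r + 4)/r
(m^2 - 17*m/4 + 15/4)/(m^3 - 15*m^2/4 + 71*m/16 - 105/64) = 16*(m - 3)/(16*m^2 - 40*m + 21)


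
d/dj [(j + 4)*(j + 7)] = 2*j + 11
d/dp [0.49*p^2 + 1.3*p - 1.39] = 0.98*p + 1.3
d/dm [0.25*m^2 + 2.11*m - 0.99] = 0.5*m + 2.11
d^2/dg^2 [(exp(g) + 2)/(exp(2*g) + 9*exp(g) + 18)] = (exp(3*g) - exp(2*g) - 54*exp(g) - 144)*exp(2*g)/(exp(6*g) + 27*exp(5*g) + 297*exp(4*g) + 1701*exp(3*g) + 5346*exp(2*g) + 8748*exp(g) + 5832)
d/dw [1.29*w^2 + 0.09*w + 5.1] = 2.58*w + 0.09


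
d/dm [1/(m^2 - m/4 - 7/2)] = 4*(1 - 8*m)/(-4*m^2 + m + 14)^2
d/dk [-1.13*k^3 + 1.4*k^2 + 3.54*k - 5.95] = -3.39*k^2 + 2.8*k + 3.54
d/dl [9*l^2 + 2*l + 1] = 18*l + 2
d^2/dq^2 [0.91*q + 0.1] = 0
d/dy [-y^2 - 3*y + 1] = -2*y - 3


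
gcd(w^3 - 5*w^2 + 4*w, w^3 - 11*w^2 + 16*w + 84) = 1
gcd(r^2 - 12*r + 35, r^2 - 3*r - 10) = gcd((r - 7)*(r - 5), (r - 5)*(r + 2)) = r - 5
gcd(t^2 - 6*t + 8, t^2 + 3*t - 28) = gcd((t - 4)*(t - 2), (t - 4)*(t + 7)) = t - 4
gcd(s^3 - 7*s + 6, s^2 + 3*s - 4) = s - 1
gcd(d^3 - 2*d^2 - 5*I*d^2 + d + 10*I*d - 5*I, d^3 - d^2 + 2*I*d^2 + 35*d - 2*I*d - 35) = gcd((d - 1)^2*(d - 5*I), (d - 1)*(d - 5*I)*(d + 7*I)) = d^2 + d*(-1 - 5*I) + 5*I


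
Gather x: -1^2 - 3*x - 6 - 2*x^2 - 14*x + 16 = -2*x^2 - 17*x + 9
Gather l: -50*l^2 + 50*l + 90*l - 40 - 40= -50*l^2 + 140*l - 80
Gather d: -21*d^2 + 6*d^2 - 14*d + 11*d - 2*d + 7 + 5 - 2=-15*d^2 - 5*d + 10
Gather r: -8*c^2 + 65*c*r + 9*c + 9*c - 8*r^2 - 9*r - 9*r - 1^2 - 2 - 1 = -8*c^2 + 18*c - 8*r^2 + r*(65*c - 18) - 4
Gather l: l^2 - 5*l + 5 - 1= l^2 - 5*l + 4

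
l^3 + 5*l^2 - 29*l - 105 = (l - 5)*(l + 3)*(l + 7)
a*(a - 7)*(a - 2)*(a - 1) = a^4 - 10*a^3 + 23*a^2 - 14*a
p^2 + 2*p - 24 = (p - 4)*(p + 6)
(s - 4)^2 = s^2 - 8*s + 16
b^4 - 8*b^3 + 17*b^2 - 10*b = b*(b - 5)*(b - 2)*(b - 1)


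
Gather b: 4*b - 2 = 4*b - 2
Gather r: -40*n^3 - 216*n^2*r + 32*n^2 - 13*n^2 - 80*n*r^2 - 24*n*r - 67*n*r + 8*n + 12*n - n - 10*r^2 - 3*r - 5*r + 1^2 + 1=-40*n^3 + 19*n^2 + 19*n + r^2*(-80*n - 10) + r*(-216*n^2 - 91*n - 8) + 2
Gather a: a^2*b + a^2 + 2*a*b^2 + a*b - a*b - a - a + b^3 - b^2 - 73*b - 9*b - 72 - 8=a^2*(b + 1) + a*(2*b^2 - 2) + b^3 - b^2 - 82*b - 80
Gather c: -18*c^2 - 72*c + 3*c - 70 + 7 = -18*c^2 - 69*c - 63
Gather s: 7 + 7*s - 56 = 7*s - 49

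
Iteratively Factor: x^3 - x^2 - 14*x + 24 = (x - 3)*(x^2 + 2*x - 8) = (x - 3)*(x + 4)*(x - 2)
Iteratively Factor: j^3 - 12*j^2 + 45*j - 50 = (j - 5)*(j^2 - 7*j + 10) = (j - 5)*(j - 2)*(j - 5)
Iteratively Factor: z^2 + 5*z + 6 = (z + 2)*(z + 3)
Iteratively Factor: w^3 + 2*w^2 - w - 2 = (w + 1)*(w^2 + w - 2) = (w + 1)*(w + 2)*(w - 1)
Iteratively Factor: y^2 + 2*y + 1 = (y + 1)*(y + 1)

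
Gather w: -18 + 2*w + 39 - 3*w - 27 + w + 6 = 0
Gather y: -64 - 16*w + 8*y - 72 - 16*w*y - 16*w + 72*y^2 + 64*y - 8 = -32*w + 72*y^2 + y*(72 - 16*w) - 144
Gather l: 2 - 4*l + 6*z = -4*l + 6*z + 2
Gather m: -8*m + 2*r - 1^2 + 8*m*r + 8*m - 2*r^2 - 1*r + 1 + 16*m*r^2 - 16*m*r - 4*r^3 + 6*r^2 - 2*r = m*(16*r^2 - 8*r) - 4*r^3 + 4*r^2 - r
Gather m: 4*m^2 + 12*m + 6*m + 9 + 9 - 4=4*m^2 + 18*m + 14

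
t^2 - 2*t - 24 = (t - 6)*(t + 4)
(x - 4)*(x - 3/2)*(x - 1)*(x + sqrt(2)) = x^4 - 13*x^3/2 + sqrt(2)*x^3 - 13*sqrt(2)*x^2/2 + 23*x^2/2 - 6*x + 23*sqrt(2)*x/2 - 6*sqrt(2)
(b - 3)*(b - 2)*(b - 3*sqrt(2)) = b^3 - 5*b^2 - 3*sqrt(2)*b^2 + 6*b + 15*sqrt(2)*b - 18*sqrt(2)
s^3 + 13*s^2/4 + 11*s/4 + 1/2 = (s + 1/4)*(s + 1)*(s + 2)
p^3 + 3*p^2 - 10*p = p*(p - 2)*(p + 5)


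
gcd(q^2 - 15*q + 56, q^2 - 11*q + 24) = q - 8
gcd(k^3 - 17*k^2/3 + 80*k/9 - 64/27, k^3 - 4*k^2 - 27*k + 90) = 1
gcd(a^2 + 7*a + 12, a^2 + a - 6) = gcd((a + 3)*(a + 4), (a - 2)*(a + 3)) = a + 3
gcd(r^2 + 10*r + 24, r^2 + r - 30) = r + 6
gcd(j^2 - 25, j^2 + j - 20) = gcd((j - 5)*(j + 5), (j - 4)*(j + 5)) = j + 5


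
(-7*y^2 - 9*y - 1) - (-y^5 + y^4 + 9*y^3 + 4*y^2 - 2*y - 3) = y^5 - y^4 - 9*y^3 - 11*y^2 - 7*y + 2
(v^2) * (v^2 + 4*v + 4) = v^4 + 4*v^3 + 4*v^2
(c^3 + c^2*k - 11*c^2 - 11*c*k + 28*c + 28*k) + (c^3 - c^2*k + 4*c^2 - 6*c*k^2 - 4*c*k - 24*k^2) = 2*c^3 - 7*c^2 - 6*c*k^2 - 15*c*k + 28*c - 24*k^2 + 28*k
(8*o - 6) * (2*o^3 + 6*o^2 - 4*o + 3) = 16*o^4 + 36*o^3 - 68*o^2 + 48*o - 18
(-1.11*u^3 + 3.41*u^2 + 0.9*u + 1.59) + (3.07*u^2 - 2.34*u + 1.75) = -1.11*u^3 + 6.48*u^2 - 1.44*u + 3.34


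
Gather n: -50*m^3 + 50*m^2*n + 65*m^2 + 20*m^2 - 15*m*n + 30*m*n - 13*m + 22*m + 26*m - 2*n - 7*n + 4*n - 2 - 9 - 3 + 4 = -50*m^3 + 85*m^2 + 35*m + n*(50*m^2 + 15*m - 5) - 10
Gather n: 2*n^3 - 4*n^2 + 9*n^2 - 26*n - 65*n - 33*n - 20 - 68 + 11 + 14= 2*n^3 + 5*n^2 - 124*n - 63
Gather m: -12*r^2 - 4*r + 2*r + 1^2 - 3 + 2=-12*r^2 - 2*r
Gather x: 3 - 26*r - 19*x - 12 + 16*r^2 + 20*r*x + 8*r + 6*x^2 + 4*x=16*r^2 - 18*r + 6*x^2 + x*(20*r - 15) - 9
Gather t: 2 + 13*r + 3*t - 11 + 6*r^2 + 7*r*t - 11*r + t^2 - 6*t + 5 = 6*r^2 + 2*r + t^2 + t*(7*r - 3) - 4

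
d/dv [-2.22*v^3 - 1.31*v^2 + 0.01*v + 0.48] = -6.66*v^2 - 2.62*v + 0.01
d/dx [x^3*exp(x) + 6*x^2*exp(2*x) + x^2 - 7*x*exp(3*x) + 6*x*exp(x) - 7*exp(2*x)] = x^3*exp(x) + 12*x^2*exp(2*x) + 3*x^2*exp(x) - 21*x*exp(3*x) + 12*x*exp(2*x) + 6*x*exp(x) + 2*x - 7*exp(3*x) - 14*exp(2*x) + 6*exp(x)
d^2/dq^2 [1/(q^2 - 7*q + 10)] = 2*(-q^2 + 7*q + (2*q - 7)^2 - 10)/(q^2 - 7*q + 10)^3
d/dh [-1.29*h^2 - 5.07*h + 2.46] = -2.58*h - 5.07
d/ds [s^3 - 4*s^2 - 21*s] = 3*s^2 - 8*s - 21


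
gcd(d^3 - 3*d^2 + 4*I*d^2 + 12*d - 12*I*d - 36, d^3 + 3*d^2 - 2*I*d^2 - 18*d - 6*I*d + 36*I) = d^2 + d*(-3 - 2*I) + 6*I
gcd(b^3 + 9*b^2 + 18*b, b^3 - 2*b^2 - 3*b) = b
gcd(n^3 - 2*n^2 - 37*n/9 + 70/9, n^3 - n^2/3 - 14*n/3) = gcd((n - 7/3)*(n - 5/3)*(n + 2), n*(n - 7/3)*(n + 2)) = n^2 - n/3 - 14/3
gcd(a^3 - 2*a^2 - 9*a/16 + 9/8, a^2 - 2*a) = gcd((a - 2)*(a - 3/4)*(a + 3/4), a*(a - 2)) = a - 2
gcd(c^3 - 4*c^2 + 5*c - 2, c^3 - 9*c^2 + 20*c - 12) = c^2 - 3*c + 2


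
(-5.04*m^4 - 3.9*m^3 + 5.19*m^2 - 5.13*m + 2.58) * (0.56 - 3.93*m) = 19.8072*m^5 + 12.5046*m^4 - 22.5807*m^3 + 23.0673*m^2 - 13.0122*m + 1.4448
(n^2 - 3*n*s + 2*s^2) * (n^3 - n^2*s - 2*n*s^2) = n^5 - 4*n^4*s + 3*n^3*s^2 + 4*n^2*s^3 - 4*n*s^4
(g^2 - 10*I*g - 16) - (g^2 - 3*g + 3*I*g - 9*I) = 3*g - 13*I*g - 16 + 9*I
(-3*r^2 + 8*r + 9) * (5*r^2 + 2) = -15*r^4 + 40*r^3 + 39*r^2 + 16*r + 18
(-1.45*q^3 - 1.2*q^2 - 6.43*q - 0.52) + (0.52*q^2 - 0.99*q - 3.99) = -1.45*q^3 - 0.68*q^2 - 7.42*q - 4.51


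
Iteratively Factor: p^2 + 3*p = (p + 3)*(p)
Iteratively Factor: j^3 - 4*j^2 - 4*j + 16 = (j - 4)*(j^2 - 4) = (j - 4)*(j - 2)*(j + 2)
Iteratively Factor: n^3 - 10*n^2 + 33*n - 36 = (n - 3)*(n^2 - 7*n + 12) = (n - 3)^2*(n - 4)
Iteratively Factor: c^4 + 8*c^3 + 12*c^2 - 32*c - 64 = (c + 4)*(c^3 + 4*c^2 - 4*c - 16) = (c - 2)*(c + 4)*(c^2 + 6*c + 8) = (c - 2)*(c + 4)^2*(c + 2)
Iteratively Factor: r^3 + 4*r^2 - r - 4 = (r + 1)*(r^2 + 3*r - 4) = (r + 1)*(r + 4)*(r - 1)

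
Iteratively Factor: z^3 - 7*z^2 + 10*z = (z)*(z^2 - 7*z + 10) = z*(z - 2)*(z - 5)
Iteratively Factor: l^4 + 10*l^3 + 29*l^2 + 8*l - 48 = (l + 3)*(l^3 + 7*l^2 + 8*l - 16) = (l + 3)*(l + 4)*(l^2 + 3*l - 4) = (l + 3)*(l + 4)^2*(l - 1)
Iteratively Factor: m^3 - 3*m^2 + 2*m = (m - 2)*(m^2 - m) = m*(m - 2)*(m - 1)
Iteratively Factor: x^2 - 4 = (x - 2)*(x + 2)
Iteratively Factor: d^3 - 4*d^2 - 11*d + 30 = (d - 2)*(d^2 - 2*d - 15) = (d - 2)*(d + 3)*(d - 5)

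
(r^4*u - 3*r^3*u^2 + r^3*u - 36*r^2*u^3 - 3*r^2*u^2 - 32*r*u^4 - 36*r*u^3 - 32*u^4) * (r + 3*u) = r^5*u + r^4*u - 45*r^3*u^3 - 140*r^2*u^4 - 45*r^2*u^3 - 96*r*u^5 - 140*r*u^4 - 96*u^5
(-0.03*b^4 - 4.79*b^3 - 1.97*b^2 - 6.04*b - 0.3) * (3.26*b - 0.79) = -0.0978*b^5 - 15.5917*b^4 - 2.6381*b^3 - 18.1341*b^2 + 3.7936*b + 0.237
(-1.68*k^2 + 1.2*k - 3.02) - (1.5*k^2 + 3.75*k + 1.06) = -3.18*k^2 - 2.55*k - 4.08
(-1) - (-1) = 0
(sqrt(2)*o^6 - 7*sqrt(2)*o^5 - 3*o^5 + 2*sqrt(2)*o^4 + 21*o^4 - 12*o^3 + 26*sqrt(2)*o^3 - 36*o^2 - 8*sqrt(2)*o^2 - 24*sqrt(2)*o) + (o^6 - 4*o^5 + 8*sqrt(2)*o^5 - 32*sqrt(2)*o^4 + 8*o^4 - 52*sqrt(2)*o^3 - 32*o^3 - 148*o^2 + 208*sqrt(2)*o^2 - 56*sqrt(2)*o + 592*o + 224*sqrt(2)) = o^6 + sqrt(2)*o^6 - 7*o^5 + sqrt(2)*o^5 - 30*sqrt(2)*o^4 + 29*o^4 - 44*o^3 - 26*sqrt(2)*o^3 - 184*o^2 + 200*sqrt(2)*o^2 - 80*sqrt(2)*o + 592*o + 224*sqrt(2)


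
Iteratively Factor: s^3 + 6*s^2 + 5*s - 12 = (s - 1)*(s^2 + 7*s + 12) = (s - 1)*(s + 4)*(s + 3)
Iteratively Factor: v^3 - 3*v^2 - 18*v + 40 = (v - 5)*(v^2 + 2*v - 8) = (v - 5)*(v - 2)*(v + 4)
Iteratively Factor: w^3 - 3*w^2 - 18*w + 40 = (w - 5)*(w^2 + 2*w - 8) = (w - 5)*(w + 4)*(w - 2)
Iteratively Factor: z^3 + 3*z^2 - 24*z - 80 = (z + 4)*(z^2 - z - 20) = (z - 5)*(z + 4)*(z + 4)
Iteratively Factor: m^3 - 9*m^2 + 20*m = (m)*(m^2 - 9*m + 20) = m*(m - 4)*(m - 5)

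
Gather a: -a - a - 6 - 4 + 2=-2*a - 8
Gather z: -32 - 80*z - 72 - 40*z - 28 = -120*z - 132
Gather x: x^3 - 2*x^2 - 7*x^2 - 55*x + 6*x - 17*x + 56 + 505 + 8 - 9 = x^3 - 9*x^2 - 66*x + 560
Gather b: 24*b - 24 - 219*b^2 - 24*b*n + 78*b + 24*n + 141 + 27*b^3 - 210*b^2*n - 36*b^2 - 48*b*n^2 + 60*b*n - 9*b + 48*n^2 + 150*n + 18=27*b^3 + b^2*(-210*n - 255) + b*(-48*n^2 + 36*n + 93) + 48*n^2 + 174*n + 135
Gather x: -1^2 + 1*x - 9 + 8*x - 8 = 9*x - 18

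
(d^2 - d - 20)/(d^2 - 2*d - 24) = (d - 5)/(d - 6)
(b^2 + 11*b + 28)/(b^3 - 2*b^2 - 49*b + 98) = (b + 4)/(b^2 - 9*b + 14)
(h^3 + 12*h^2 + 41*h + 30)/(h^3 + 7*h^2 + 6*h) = (h + 5)/h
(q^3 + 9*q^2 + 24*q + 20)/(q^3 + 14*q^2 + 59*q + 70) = (q + 2)/(q + 7)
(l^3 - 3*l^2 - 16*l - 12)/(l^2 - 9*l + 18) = (l^2 + 3*l + 2)/(l - 3)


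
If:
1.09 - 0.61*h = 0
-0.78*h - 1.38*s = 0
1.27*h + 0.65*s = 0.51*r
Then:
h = 1.79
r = 3.16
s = -1.01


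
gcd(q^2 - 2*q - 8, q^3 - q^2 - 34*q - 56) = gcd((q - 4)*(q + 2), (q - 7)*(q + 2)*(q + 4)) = q + 2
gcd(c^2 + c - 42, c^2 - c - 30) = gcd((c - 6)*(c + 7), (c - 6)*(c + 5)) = c - 6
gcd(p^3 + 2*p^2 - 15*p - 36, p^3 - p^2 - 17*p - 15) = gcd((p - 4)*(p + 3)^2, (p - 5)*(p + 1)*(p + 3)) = p + 3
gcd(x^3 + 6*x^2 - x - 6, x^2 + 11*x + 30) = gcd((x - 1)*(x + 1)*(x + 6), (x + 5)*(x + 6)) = x + 6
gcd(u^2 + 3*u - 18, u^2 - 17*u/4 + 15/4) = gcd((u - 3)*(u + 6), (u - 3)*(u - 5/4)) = u - 3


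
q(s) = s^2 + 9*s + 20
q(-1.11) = 11.24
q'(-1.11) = 6.78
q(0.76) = 27.42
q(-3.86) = 0.16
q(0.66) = 26.38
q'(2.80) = 14.60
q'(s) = 2*s + 9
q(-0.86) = 13.00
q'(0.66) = 10.32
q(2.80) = 53.04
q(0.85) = 28.37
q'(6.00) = 21.00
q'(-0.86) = 7.28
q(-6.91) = 5.56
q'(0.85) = 10.70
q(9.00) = 182.00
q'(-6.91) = -4.82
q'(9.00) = 27.00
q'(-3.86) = 1.28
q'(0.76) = 10.52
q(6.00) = 110.00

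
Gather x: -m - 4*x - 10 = -m - 4*x - 10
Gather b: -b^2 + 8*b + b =-b^2 + 9*b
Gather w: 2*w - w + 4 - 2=w + 2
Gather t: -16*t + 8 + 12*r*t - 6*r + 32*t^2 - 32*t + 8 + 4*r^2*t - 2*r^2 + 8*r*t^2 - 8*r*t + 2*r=-2*r^2 - 4*r + t^2*(8*r + 32) + t*(4*r^2 + 4*r - 48) + 16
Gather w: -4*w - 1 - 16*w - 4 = -20*w - 5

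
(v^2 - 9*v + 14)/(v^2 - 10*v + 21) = (v - 2)/(v - 3)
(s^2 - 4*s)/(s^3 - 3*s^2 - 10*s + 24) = s/(s^2 + s - 6)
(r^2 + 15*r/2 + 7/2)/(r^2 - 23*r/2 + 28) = (2*r^2 + 15*r + 7)/(2*r^2 - 23*r + 56)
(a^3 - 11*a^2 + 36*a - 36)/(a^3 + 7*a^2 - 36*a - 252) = (a^2 - 5*a + 6)/(a^2 + 13*a + 42)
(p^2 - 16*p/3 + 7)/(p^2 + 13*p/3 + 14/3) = (3*p^2 - 16*p + 21)/(3*p^2 + 13*p + 14)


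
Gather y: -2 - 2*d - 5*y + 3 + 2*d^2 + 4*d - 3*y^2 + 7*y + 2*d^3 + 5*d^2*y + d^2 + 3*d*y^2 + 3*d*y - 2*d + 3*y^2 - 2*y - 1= 2*d^3 + 3*d^2 + 3*d*y^2 + y*(5*d^2 + 3*d)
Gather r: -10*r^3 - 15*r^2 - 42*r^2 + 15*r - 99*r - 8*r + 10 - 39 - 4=-10*r^3 - 57*r^2 - 92*r - 33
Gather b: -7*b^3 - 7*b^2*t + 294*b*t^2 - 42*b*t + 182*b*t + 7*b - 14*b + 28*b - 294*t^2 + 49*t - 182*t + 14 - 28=-7*b^3 - 7*b^2*t + b*(294*t^2 + 140*t + 21) - 294*t^2 - 133*t - 14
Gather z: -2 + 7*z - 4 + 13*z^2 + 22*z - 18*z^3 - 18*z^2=-18*z^3 - 5*z^2 + 29*z - 6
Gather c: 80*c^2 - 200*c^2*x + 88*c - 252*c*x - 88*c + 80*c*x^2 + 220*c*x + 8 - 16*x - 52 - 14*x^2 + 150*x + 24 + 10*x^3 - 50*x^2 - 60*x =c^2*(80 - 200*x) + c*(80*x^2 - 32*x) + 10*x^3 - 64*x^2 + 74*x - 20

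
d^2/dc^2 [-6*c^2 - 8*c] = -12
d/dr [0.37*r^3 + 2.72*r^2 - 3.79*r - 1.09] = 1.11*r^2 + 5.44*r - 3.79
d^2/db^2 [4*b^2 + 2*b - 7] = 8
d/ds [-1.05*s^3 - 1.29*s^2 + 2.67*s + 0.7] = -3.15*s^2 - 2.58*s + 2.67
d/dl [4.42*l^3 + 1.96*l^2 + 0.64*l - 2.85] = 13.26*l^2 + 3.92*l + 0.64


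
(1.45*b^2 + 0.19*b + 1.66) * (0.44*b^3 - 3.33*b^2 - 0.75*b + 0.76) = 0.638*b^5 - 4.7449*b^4 - 0.9898*b^3 - 4.5683*b^2 - 1.1006*b + 1.2616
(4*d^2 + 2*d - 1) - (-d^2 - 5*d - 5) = 5*d^2 + 7*d + 4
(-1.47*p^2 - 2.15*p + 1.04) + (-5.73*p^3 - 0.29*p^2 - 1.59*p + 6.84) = -5.73*p^3 - 1.76*p^2 - 3.74*p + 7.88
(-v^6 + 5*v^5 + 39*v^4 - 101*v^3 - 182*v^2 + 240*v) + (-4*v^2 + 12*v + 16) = -v^6 + 5*v^5 + 39*v^4 - 101*v^3 - 186*v^2 + 252*v + 16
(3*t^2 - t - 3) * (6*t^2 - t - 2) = 18*t^4 - 9*t^3 - 23*t^2 + 5*t + 6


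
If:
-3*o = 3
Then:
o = -1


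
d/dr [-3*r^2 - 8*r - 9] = -6*r - 8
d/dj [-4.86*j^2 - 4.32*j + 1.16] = -9.72*j - 4.32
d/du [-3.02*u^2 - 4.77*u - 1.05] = -6.04*u - 4.77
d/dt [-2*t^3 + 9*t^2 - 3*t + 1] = -6*t^2 + 18*t - 3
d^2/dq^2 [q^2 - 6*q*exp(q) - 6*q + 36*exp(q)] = -6*q*exp(q) + 24*exp(q) + 2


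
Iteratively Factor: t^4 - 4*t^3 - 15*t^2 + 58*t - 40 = (t + 4)*(t^3 - 8*t^2 + 17*t - 10) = (t - 2)*(t + 4)*(t^2 - 6*t + 5) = (t - 5)*(t - 2)*(t + 4)*(t - 1)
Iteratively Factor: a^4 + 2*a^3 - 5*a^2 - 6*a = (a)*(a^3 + 2*a^2 - 5*a - 6) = a*(a - 2)*(a^2 + 4*a + 3) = a*(a - 2)*(a + 1)*(a + 3)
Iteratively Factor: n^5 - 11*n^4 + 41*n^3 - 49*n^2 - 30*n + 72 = (n - 4)*(n^4 - 7*n^3 + 13*n^2 + 3*n - 18) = (n - 4)*(n - 3)*(n^3 - 4*n^2 + n + 6) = (n - 4)*(n - 3)*(n + 1)*(n^2 - 5*n + 6) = (n - 4)*(n - 3)*(n - 2)*(n + 1)*(n - 3)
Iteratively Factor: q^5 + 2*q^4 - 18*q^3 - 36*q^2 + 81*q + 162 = (q - 3)*(q^4 + 5*q^3 - 3*q^2 - 45*q - 54) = (q - 3)*(q + 3)*(q^3 + 2*q^2 - 9*q - 18) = (q - 3)*(q + 3)^2*(q^2 - q - 6) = (q - 3)^2*(q + 3)^2*(q + 2)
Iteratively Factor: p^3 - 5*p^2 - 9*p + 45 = (p - 5)*(p^2 - 9) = (p - 5)*(p + 3)*(p - 3)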